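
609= 609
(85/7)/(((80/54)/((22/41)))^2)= 1499553/941360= 1.59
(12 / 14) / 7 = 6 / 49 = 0.12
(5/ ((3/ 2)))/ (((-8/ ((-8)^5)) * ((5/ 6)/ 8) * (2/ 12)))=786432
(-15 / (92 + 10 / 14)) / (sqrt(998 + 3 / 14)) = -0.01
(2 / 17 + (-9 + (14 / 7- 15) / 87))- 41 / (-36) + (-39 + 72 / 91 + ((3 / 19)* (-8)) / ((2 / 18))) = -1763544319 / 30686292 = -57.47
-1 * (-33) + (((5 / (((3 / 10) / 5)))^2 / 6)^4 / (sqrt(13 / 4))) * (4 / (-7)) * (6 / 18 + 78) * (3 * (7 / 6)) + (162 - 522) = -896453857421875000000 * sqrt(13) / 20726199 - 327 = -155948051498918.45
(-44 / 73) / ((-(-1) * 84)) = -11 / 1533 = -0.01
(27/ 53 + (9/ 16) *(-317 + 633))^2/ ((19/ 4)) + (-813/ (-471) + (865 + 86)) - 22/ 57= 768421929863/ 100550964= 7642.11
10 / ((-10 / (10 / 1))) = -10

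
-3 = -3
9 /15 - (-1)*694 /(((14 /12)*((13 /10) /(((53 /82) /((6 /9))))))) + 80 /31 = 258393833 /578305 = 446.81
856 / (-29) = -29.52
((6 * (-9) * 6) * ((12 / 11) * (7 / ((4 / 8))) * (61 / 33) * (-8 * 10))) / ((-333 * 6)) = -1639680 / 4477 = -366.25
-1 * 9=-9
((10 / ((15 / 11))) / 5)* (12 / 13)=88 / 65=1.35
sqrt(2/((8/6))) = sqrt(6)/2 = 1.22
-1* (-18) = 18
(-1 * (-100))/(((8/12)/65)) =9750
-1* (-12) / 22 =6 / 11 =0.55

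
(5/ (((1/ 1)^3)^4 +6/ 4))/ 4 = 1/ 2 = 0.50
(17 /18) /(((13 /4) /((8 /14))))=136 /819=0.17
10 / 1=10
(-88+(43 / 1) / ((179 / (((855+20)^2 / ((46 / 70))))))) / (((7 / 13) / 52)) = 778686650404 / 28819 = 27019905.28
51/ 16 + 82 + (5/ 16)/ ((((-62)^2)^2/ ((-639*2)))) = 10070069789/ 118210688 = 85.19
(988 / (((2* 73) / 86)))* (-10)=-5819.73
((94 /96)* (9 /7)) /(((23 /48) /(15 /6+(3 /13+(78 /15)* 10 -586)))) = -5842899 /4186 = -1395.82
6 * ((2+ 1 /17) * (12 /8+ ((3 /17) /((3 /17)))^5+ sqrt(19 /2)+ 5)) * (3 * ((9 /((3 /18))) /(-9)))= -28350 /17 - 1890 * sqrt(38) /17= -2352.98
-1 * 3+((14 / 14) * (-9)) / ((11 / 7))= -96 / 11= -8.73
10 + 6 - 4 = 12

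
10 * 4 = 40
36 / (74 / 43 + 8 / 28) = 17.94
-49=-49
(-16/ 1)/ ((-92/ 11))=44/ 23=1.91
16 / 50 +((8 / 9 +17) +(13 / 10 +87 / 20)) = 21473 / 900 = 23.86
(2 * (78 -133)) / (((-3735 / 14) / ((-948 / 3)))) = -97328 / 747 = -130.29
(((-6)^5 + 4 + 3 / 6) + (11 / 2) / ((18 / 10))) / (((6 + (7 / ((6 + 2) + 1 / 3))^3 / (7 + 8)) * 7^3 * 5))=-156062500 / 208080117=-0.75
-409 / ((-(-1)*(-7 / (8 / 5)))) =3272 / 35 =93.49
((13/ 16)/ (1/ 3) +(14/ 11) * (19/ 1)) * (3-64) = -285785/ 176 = -1623.78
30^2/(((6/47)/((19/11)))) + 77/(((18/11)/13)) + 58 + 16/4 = 2544497/198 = 12850.99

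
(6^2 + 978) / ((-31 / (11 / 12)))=-1859 / 62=-29.98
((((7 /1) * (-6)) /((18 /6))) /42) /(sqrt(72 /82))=-0.36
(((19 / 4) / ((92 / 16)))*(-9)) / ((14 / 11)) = -1881 / 322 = -5.84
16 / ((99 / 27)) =48 / 11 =4.36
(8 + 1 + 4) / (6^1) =13 / 6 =2.17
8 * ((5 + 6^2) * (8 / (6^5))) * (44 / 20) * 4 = 3608 / 1215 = 2.97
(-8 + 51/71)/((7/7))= -517/71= -7.28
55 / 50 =11 / 10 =1.10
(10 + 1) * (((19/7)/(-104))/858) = -19/56784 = -0.00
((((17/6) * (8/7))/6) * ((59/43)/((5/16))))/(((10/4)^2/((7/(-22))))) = -64192/532125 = -0.12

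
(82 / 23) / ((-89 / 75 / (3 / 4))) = -9225 / 4094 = -2.25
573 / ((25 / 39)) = 22347 / 25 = 893.88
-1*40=-40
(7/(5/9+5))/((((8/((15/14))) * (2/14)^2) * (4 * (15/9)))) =3969/3200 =1.24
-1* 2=-2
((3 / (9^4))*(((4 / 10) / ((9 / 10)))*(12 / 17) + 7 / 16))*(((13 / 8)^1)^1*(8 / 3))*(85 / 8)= 39845 / 2519424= 0.02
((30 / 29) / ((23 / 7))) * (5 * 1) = 1050 / 667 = 1.57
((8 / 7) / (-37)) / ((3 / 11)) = -88 / 777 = -0.11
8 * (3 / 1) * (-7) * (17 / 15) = -952 / 5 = -190.40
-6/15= -2/5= -0.40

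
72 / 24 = 3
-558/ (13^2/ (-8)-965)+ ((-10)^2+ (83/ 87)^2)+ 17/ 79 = 479701336820/ 4717235439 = 101.69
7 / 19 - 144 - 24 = -3185 / 19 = -167.63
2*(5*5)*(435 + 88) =26150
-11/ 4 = -2.75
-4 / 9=-0.44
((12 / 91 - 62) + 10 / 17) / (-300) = 316 / 1547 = 0.20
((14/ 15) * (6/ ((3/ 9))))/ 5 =84/ 25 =3.36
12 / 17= 0.71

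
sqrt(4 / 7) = 2 * sqrt(7) / 7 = 0.76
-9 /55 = -0.16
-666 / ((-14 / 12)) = 3996 / 7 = 570.86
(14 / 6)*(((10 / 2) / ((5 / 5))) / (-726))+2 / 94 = 533 / 102366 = 0.01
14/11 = 1.27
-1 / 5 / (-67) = 1 / 335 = 0.00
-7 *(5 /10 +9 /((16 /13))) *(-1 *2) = 875 /8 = 109.38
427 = 427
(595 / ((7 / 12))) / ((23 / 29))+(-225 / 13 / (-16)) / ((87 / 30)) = 89239155 / 69368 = 1286.46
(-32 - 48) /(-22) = 40 /11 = 3.64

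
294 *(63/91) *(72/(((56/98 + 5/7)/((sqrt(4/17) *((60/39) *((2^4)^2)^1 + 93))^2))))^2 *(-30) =-6390686507557331004641280/107303677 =-59557013200557246.56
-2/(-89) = 2/89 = 0.02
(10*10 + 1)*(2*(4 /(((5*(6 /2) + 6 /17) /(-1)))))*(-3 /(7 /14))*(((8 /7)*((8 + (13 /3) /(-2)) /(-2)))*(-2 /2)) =274720 /261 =1052.57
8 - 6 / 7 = 50 / 7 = 7.14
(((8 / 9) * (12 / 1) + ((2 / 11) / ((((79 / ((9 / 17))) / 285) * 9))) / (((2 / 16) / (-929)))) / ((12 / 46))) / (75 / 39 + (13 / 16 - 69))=29268473728 / 1832546331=15.97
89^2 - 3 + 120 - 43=7995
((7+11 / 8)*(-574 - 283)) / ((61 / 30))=-861285 / 244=-3529.86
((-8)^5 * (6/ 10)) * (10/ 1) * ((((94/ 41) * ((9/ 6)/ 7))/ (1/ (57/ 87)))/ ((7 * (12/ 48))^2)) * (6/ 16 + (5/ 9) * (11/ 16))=-6379077632/ 407827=-15641.63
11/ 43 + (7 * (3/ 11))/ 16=2839/ 7568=0.38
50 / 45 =10 / 9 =1.11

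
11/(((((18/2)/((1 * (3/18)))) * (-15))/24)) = -44/135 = -0.33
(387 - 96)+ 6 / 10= 1458 / 5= 291.60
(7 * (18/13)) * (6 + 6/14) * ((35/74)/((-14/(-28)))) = 28350/481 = 58.94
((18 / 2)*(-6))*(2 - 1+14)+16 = -794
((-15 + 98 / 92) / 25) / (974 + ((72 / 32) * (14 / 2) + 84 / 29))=-37178 / 66209525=-0.00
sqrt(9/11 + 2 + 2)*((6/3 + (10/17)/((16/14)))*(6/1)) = 513*sqrt(583)/374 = 33.12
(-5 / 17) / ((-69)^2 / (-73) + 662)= -73 / 148121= -0.00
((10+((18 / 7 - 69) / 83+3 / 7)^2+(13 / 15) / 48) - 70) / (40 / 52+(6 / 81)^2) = -15315521280111 / 198269828960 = -77.25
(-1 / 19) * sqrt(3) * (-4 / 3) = 4 * sqrt(3) / 57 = 0.12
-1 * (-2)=2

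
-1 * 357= -357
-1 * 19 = -19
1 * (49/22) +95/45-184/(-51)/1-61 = -178579/3366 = -53.05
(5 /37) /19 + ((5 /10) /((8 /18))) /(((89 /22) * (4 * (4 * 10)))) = 354397 /40042880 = 0.01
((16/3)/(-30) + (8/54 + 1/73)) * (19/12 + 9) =-0.17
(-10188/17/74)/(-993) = 1698/208199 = 0.01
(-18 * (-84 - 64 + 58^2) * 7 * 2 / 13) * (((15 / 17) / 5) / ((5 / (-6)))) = 14587776 / 1105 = 13201.61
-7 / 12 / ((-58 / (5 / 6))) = 35 / 4176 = 0.01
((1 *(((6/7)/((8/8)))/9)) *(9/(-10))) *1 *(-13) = 39/35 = 1.11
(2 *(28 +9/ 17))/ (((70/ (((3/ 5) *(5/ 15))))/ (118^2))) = 1350628/ 595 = 2269.96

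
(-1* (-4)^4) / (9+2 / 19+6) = -4864 / 287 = -16.95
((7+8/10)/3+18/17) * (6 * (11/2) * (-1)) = -10263/85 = -120.74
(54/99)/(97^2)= 6/103499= 0.00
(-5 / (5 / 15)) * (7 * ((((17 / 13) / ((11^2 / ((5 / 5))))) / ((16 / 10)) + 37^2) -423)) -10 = -1250103485 / 12584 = -99340.71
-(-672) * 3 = 2016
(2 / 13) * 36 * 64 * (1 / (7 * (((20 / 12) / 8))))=110592 / 455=243.06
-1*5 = -5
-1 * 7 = -7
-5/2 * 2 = -5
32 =32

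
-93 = -93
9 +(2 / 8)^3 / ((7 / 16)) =253 / 28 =9.04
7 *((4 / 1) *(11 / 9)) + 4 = 344 / 9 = 38.22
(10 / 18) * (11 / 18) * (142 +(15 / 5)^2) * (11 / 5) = 18271 / 162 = 112.78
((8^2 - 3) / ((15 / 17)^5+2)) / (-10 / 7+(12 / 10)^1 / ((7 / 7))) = -3031394695 / 28792712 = -105.28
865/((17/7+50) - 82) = -6055/207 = -29.25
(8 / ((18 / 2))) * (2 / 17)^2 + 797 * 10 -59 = 20576543 / 2601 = 7911.01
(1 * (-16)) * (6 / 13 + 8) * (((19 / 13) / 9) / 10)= -3344 / 1521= -2.20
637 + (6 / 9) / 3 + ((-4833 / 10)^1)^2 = 210794501 / 900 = 234216.11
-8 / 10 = -0.80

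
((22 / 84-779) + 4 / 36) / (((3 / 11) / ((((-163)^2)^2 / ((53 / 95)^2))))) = -6875278721918790425 / 1061802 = -6475104324458.60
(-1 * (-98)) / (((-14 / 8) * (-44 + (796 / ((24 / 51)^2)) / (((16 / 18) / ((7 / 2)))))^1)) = -14336 / 3611929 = -0.00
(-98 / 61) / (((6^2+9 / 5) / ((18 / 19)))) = -140 / 3477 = -0.04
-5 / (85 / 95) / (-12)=95 / 204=0.47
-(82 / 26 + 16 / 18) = -473 / 117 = -4.04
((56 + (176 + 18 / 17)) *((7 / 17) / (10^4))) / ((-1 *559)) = -13867 / 807755000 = -0.00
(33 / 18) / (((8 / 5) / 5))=275 / 48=5.73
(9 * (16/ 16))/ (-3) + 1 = -2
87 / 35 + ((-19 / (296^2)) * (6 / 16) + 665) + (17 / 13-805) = -43439337807 / 318922240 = -136.21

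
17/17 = 1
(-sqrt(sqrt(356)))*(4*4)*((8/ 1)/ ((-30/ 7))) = 448*sqrt(2)*89^(1/ 4)/ 15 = 129.73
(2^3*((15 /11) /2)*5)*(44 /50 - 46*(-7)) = 96864 /11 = 8805.82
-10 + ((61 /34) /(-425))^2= -2088021279 /208802500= -10.00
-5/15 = -1/3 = -0.33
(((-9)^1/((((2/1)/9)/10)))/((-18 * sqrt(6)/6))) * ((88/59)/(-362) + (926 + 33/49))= 21820463865 * sqrt(6)/1046542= 51072.01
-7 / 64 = -0.11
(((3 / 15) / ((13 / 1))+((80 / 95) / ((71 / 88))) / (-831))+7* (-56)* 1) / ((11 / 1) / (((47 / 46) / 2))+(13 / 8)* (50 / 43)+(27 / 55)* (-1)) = -2539894828637804 / 148579747279119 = -17.09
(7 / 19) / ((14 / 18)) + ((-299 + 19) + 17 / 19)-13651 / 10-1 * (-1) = -312119 / 190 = -1642.73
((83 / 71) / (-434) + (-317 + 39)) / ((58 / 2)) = -8566375 / 893606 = -9.59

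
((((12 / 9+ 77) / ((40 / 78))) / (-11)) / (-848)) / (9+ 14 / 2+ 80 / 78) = 23829 / 24775168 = 0.00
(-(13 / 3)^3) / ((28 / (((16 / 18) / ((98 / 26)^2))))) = -742586 / 4084101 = -0.18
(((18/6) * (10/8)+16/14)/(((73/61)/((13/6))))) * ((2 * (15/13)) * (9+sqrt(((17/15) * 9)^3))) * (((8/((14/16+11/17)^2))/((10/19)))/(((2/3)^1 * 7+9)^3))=8810551104/18630655799+49926456256 * sqrt(255)/465766394975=2.18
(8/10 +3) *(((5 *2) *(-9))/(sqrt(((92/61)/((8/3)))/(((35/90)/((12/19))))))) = -19 *sqrt(186599)/23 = -356.85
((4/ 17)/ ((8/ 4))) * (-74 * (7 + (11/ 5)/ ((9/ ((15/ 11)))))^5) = -762737536/ 4131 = -184637.51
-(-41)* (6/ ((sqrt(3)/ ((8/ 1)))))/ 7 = 656* sqrt(3)/ 7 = 162.32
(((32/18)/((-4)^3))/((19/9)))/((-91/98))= 7/494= 0.01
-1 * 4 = -4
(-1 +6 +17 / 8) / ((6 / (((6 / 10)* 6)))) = 171 / 40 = 4.28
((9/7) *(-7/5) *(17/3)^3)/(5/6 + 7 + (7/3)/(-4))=-19652/435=-45.18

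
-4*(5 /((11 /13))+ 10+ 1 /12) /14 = -2111 /462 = -4.57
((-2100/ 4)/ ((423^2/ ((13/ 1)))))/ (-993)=2275/ 59225499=0.00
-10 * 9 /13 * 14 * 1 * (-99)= 124740 /13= 9595.38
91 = 91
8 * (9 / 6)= 12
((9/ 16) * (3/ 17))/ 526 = 27/ 143072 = 0.00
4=4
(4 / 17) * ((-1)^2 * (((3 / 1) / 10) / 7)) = 0.01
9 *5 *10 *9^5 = 26572050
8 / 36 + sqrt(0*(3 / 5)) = 2 / 9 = 0.22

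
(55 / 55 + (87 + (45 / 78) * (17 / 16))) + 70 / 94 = 1747121 / 19552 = 89.36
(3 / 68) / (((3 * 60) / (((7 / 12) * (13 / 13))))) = 7 / 48960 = 0.00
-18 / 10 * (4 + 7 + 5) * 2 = -288 / 5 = -57.60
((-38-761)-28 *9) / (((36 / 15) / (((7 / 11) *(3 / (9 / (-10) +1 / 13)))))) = 2391025 / 2354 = 1015.73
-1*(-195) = 195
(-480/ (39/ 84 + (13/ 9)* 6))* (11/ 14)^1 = -31680/ 767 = -41.30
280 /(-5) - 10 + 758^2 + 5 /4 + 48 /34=39066045 /68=574500.66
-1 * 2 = -2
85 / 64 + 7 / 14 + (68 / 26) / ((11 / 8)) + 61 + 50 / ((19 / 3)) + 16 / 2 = 14019713 / 173888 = 80.62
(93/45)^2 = 4.27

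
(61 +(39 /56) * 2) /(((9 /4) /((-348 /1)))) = -202652 /21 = -9650.10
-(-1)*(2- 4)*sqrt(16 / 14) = -4*sqrt(14) / 7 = -2.14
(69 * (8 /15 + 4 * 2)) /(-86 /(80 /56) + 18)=-2944 /211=-13.95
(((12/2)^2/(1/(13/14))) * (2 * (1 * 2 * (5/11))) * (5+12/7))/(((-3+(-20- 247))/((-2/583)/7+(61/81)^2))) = -37081049876/43295888097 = -0.86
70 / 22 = 35 / 11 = 3.18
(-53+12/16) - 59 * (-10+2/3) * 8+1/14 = 365665/84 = 4353.15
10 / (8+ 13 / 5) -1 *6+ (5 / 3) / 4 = -2951 / 636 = -4.64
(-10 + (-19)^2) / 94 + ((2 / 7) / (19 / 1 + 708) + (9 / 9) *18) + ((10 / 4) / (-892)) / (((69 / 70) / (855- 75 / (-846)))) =19.30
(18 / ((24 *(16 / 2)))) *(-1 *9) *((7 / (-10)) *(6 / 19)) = 567 / 3040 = 0.19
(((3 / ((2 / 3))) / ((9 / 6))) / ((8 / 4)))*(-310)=-465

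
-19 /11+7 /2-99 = -2139 /22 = -97.23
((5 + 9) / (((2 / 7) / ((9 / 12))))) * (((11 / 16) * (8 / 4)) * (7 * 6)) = 2122.31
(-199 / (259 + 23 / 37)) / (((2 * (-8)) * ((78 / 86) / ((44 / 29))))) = 3482699 / 43457544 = 0.08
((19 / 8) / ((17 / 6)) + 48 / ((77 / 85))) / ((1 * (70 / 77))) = 59.21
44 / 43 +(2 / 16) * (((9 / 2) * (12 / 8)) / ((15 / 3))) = 8201 / 6880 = 1.19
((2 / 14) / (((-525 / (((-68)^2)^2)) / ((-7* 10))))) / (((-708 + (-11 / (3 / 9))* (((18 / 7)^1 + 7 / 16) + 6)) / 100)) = -13684080640 / 337779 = -40511.93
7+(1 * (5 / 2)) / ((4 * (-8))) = 443 / 64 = 6.92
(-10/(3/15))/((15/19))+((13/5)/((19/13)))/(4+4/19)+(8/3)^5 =6992267/97200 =71.94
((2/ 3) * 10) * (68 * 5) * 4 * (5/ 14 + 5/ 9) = 1564000/ 189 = 8275.13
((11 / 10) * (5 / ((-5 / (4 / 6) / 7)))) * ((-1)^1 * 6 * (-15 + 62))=7238 / 5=1447.60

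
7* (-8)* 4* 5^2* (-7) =39200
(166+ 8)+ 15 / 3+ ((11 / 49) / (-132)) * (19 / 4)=420989 / 2352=178.99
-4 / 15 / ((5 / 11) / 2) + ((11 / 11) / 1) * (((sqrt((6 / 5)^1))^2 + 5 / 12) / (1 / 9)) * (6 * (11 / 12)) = 47311 / 600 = 78.85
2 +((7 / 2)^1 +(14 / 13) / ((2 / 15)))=353 / 26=13.58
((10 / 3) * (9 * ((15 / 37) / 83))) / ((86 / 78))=17550 / 132053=0.13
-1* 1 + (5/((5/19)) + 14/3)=68/3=22.67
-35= -35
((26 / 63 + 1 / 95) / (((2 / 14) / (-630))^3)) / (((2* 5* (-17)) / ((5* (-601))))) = -12190905348300 / 19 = -641626597278.95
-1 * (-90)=90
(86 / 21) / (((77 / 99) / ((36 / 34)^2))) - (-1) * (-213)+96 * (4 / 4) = -1573245 / 14161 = -111.10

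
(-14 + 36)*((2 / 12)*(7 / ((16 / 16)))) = 77 / 3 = 25.67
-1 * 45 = -45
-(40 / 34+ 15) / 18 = -275 / 306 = -0.90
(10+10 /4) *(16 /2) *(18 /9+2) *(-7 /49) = -400 /7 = -57.14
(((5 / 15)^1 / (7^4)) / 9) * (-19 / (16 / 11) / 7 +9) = 799 / 7260624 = 0.00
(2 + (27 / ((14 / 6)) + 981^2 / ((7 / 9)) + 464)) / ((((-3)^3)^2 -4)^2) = 8664592 / 3679375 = 2.35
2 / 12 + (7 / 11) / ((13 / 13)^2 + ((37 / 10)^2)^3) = 28275990499 / 169403942994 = 0.17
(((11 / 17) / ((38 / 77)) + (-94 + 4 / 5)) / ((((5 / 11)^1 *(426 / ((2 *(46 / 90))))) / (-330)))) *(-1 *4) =-3303988732 / 5159925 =-640.32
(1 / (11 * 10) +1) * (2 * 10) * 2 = 444 / 11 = 40.36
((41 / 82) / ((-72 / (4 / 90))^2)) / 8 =1 / 41990400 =0.00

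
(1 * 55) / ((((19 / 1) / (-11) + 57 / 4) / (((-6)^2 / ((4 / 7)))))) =152460 / 551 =276.70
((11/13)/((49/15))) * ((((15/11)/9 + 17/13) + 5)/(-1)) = -13855/8281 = -1.67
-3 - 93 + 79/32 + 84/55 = -161927/1760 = -92.00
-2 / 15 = -0.13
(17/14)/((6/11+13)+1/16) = 1496/16765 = 0.09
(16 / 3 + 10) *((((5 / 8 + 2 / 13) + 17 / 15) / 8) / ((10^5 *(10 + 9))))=3611 / 1872000000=0.00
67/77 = 0.87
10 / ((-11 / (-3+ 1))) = 20 / 11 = 1.82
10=10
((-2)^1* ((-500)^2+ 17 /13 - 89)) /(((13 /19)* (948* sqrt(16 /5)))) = -15432085* sqrt(5) /80106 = -430.77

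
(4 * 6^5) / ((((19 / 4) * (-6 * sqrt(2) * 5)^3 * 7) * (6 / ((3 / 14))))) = -36 * sqrt(2) / 116375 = -0.00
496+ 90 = 586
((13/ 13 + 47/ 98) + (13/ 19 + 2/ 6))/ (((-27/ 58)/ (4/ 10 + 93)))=-188911307/ 377055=-501.02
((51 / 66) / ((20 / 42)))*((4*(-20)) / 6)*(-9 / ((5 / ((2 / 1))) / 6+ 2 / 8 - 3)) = -918 / 11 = -83.45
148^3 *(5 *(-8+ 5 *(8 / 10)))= -64835840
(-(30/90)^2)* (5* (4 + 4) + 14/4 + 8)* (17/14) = -6.95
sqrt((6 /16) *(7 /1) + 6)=sqrt(138) /4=2.94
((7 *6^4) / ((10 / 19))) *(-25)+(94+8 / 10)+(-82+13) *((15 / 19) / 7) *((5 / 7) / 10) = -4010987787 / 9310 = -430825.76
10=10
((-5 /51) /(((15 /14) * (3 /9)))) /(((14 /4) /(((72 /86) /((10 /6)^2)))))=-432 /18275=-0.02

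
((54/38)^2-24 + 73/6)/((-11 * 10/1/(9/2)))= 63771/158840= 0.40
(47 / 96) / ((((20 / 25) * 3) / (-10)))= -1175 / 576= -2.04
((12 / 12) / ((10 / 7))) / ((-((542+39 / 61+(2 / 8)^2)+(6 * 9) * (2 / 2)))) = -3416 / 2911905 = -0.00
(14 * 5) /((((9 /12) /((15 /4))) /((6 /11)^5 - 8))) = -448221200 /161051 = -2783.10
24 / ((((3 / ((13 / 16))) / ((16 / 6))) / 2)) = 104 / 3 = 34.67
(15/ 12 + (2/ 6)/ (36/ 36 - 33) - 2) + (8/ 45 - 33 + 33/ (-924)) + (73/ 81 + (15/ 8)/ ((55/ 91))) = -29553247/ 997920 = -29.61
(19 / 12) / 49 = 19 / 588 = 0.03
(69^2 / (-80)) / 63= -529 / 560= -0.94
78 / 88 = 39 / 44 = 0.89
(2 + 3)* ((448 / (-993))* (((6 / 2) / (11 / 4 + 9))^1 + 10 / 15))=-291200 / 140013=-2.08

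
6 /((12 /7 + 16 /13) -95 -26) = -182 /3581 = -0.05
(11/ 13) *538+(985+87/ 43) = 806220/ 559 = 1442.25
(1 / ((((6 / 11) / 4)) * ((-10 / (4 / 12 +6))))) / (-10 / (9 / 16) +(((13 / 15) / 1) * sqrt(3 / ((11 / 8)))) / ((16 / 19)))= 619476 * sqrt(66) / 223632757 +58854400 / 223632757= 0.29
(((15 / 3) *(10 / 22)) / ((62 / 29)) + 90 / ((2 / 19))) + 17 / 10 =1462486 / 1705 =857.76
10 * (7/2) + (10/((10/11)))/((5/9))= 54.80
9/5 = 1.80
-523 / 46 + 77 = 65.63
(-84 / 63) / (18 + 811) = -4 / 2487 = -0.00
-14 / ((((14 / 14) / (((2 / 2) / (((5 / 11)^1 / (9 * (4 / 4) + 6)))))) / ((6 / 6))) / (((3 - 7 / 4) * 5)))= -5775 / 2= -2887.50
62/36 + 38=715/18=39.72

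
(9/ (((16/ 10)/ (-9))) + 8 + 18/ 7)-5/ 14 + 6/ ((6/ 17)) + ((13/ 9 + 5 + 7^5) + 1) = 16791.03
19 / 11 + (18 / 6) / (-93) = 578 / 341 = 1.70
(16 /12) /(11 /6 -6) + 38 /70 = 39 /175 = 0.22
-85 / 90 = -17 / 18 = -0.94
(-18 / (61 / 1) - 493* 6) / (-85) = 180456 / 5185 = 34.80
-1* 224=-224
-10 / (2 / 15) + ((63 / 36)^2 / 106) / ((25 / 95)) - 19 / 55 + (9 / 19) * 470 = 261232723 / 1772320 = 147.40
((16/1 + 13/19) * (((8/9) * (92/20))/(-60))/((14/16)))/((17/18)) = -233312/169575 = -1.38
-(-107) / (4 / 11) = 1177 / 4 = 294.25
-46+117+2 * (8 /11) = 797 /11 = 72.45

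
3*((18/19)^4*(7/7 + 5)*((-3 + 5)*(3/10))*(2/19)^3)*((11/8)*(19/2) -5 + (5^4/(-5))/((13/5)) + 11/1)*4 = -13684251456/11620332607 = -1.18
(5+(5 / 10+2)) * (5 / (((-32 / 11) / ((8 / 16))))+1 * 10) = 68.55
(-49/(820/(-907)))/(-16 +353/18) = 399987/26650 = 15.01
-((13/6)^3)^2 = -4826809/46656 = -103.46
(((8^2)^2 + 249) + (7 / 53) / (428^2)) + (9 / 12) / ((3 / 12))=4348.00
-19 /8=-2.38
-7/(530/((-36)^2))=-4536/265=-17.12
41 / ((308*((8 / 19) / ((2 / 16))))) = 779 / 19712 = 0.04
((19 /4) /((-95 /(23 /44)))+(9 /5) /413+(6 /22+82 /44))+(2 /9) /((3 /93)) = 5890001 /654192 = 9.00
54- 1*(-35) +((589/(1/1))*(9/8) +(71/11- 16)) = 65303/88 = 742.08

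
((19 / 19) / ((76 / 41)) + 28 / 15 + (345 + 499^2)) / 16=284257183 / 18240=15584.28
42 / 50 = 21 / 25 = 0.84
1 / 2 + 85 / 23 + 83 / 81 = 19451 / 3726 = 5.22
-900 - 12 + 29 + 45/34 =-29977/34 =-881.68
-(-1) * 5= 5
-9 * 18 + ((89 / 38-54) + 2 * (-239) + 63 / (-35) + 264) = -429.46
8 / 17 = 0.47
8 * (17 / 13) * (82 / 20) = 2788 / 65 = 42.89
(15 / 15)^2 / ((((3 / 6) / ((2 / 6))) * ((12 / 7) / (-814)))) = -2849 / 9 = -316.56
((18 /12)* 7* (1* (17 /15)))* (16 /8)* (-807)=-96033 /5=-19206.60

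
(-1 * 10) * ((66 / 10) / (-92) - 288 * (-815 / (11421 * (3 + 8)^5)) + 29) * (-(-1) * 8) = -10878452302132 / 4700595537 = -2314.27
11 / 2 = 5.50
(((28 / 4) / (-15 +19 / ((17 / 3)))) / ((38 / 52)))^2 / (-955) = -2393209 / 3378943755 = -0.00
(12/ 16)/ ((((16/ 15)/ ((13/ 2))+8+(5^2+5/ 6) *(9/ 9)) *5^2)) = 117/ 132590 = 0.00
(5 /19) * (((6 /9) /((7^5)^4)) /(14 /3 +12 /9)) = 5 /13644477536891652171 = 0.00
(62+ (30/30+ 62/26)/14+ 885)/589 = 86199/53599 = 1.61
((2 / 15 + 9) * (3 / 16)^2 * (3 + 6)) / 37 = 3699 / 47360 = 0.08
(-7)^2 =49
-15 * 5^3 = -1875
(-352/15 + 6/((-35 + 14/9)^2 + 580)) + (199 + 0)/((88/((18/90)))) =-4178931679/181606920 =-23.01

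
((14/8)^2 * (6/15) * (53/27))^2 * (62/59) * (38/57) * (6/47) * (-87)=-6063223691/134767800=-44.99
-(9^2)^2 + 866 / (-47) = -309233 / 47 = -6579.43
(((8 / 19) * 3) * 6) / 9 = 16 / 19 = 0.84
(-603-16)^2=383161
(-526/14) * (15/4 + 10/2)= -1315/4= -328.75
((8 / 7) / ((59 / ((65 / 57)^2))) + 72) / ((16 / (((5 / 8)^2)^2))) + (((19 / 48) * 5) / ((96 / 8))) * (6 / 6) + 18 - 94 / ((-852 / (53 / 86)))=105823475381413 / 5593263255552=18.92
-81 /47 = -1.72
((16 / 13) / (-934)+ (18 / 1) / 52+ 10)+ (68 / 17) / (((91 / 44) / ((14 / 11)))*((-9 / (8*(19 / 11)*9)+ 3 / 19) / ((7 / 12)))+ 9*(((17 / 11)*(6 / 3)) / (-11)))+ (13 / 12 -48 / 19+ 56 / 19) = 5887460395 / 582743148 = 10.10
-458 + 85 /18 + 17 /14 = -28480 /63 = -452.06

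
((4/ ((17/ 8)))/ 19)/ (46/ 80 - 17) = -1280/ 212211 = -0.01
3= 3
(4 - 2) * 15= 30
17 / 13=1.31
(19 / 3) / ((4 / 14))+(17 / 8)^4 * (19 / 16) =9118841 / 196608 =46.38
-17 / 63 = -0.27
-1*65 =-65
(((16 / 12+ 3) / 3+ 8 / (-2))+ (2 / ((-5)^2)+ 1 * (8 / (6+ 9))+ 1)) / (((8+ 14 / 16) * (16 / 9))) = -106 / 1775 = -0.06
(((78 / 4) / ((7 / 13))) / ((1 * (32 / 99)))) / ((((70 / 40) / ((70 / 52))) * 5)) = 3861 / 224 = 17.24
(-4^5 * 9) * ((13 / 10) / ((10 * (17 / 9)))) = -269568 / 425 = -634.28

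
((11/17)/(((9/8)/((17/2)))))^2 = 1936/81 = 23.90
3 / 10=0.30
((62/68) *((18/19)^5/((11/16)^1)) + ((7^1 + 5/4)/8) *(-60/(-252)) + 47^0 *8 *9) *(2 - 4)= -7598192073415/51859417456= -146.52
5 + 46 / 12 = 53 / 6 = 8.83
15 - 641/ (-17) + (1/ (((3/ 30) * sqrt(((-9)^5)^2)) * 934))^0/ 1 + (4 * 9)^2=22945/ 17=1349.71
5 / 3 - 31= -88 / 3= -29.33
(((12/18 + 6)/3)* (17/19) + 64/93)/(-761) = -14188/4034061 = -0.00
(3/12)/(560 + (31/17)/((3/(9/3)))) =17/38204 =0.00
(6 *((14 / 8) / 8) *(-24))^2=3969 / 4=992.25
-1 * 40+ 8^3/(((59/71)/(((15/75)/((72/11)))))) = -21.17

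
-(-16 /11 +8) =-72 /11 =-6.55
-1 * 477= -477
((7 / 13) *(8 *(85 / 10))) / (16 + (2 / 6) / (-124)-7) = 177072 / 43511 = 4.07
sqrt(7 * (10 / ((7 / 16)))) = 4 * sqrt(10) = 12.65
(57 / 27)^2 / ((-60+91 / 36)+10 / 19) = -27436 / 350559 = -0.08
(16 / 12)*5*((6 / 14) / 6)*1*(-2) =-20 / 21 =-0.95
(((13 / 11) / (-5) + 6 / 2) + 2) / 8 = 131 / 220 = 0.60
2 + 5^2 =27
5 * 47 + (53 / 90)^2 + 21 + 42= 2416609 / 8100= 298.35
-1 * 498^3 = -123505992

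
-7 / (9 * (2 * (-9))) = 7 / 162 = 0.04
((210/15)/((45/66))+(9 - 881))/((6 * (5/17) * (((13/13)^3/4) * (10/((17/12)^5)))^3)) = -5737.07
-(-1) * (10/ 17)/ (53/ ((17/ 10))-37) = -10/ 99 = -0.10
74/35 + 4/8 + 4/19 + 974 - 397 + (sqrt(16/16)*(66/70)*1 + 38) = 822961/1330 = 618.77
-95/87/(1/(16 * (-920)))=1398400/87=16073.56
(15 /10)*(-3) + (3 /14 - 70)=-520 /7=-74.29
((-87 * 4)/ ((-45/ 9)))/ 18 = 58/ 15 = 3.87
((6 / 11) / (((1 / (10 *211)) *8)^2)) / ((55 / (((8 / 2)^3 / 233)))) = 5342520 / 28193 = 189.50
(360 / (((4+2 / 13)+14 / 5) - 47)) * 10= -89.90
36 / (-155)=-0.23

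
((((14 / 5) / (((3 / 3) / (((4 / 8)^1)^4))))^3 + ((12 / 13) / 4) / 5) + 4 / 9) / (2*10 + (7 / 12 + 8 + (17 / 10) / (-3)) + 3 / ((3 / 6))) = 3713731 / 254716800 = 0.01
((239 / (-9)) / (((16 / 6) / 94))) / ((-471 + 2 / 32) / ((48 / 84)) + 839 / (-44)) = 1977008 / 1780857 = 1.11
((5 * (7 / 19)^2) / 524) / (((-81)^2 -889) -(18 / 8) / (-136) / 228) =0.00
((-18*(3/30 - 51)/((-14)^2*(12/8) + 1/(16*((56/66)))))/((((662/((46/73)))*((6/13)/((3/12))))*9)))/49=1217528/334252215675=0.00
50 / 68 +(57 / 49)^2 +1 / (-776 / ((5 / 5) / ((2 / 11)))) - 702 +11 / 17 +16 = -43283875123 / 63347984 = -683.27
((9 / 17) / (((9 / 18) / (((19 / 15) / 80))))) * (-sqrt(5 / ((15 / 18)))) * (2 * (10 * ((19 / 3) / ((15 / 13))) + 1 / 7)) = -65873 * sqrt(6) / 35700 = -4.52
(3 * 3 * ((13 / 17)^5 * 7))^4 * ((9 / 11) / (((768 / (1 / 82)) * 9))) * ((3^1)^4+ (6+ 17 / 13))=53735671078583848524558417393 / 5722437820559782111541454208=9.39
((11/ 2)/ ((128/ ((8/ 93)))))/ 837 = 11/ 2490912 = 0.00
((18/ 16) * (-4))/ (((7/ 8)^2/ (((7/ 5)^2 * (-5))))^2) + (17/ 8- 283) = -203631/ 200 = -1018.16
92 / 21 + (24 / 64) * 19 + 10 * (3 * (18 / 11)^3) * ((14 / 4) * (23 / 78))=427806539 / 2906904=147.17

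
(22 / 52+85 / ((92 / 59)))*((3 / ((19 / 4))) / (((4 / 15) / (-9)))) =-26608905 / 22724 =-1170.96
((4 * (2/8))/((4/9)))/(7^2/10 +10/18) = 405/982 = 0.41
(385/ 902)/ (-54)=-35/ 4428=-0.01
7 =7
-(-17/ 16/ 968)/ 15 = 17/ 232320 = 0.00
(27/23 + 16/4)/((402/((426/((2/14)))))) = 59143/1541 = 38.38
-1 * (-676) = 676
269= 269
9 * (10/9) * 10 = 100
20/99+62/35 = 6838/3465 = 1.97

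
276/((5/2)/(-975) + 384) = 107640/149759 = 0.72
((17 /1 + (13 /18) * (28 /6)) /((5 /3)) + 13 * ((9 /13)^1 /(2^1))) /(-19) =-301 /342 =-0.88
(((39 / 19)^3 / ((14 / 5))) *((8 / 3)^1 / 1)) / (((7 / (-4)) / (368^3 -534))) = -78831784156320 / 336091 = -234554879.95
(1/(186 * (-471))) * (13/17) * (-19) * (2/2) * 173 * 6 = 42731/248217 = 0.17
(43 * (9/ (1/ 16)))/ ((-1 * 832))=-387/ 52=-7.44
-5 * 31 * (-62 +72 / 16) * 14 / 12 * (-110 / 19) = -6862625 / 114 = -60198.46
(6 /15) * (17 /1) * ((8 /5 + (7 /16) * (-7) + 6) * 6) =18513 /100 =185.13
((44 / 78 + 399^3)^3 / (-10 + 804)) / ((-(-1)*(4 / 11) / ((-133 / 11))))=-2022094904476526572675624061371 / 188397144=-10733150522051048569375.47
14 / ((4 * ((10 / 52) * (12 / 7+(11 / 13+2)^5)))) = 236513641 / 2449316075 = 0.10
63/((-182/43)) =-387/26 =-14.88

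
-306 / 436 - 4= -1025 / 218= -4.70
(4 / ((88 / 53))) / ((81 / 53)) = 2809 / 1782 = 1.58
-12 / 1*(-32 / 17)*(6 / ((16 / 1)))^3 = 81 / 68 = 1.19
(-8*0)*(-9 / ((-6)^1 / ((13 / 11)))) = 0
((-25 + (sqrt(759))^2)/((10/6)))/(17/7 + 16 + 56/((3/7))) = 46242/15655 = 2.95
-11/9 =-1.22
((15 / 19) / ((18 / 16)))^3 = 64000 / 185193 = 0.35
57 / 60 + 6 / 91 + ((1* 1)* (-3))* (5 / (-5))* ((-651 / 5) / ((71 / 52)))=-7367021 / 25844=-285.06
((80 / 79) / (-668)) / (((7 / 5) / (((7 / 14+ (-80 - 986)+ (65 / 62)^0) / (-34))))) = -53225 / 1569967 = -0.03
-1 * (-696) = 696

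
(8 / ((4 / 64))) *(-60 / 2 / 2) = -1920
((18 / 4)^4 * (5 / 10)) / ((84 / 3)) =6561 / 896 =7.32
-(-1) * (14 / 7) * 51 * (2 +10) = 1224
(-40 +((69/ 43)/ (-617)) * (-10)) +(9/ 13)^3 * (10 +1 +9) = -1943206370/ 58288607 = -33.34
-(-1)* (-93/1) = -93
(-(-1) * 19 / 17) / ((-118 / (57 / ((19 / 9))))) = -513 / 2006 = -0.26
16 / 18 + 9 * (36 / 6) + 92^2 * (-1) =-75682 / 9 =-8409.11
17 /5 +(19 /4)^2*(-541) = -976233 /80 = -12202.91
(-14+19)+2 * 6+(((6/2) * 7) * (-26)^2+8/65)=14213.12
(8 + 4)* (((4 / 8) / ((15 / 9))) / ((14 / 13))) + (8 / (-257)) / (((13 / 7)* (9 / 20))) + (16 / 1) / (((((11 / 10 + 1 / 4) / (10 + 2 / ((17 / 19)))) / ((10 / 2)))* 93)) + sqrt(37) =sqrt(37) + 55416262639 / 4991604345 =17.18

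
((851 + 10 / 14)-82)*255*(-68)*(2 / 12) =-15571320 / 7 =-2224474.29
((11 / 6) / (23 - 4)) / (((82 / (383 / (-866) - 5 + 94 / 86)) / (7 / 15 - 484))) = 12921415331 / 5221512360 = 2.47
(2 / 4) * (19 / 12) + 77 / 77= 43 / 24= 1.79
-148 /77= -1.92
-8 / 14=-4 / 7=-0.57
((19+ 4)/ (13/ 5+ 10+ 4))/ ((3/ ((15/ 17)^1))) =575/ 1411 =0.41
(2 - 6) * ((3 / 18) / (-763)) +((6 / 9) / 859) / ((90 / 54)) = 13168 / 9831255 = 0.00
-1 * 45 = -45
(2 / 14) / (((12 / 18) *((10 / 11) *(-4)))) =-33 / 560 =-0.06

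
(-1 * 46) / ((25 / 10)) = -92 / 5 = -18.40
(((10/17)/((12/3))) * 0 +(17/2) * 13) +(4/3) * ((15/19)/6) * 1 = 110.68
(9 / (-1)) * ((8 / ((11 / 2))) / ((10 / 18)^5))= -8503056 / 34375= -247.36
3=3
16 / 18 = 8 / 9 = 0.89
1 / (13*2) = 1 / 26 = 0.04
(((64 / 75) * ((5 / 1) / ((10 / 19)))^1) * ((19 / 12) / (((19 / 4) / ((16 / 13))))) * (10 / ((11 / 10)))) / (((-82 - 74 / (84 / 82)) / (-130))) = 2723840 / 106887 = 25.48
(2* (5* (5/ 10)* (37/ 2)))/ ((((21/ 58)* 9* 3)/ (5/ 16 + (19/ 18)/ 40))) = 65453/ 20412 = 3.21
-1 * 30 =-30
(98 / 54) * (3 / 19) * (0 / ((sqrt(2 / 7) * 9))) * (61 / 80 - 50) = 0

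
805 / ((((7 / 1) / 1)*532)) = 115 / 532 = 0.22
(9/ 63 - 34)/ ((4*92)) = -237/ 2576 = -0.09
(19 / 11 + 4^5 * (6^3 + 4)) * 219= 542703681 / 11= 49336698.27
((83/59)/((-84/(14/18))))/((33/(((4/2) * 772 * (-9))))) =5.49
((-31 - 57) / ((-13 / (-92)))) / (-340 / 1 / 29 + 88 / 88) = 234784 / 4043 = 58.07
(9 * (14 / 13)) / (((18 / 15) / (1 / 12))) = 35 / 52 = 0.67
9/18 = 1/2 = 0.50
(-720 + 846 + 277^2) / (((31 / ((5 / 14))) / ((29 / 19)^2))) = 17009225 / 8246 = 2062.72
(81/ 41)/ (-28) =-0.07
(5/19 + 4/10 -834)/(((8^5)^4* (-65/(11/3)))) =290279/7119290290947280076800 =0.00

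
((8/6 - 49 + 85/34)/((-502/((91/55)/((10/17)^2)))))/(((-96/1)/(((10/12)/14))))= -1018147/3816806400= -0.00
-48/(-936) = 2/39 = 0.05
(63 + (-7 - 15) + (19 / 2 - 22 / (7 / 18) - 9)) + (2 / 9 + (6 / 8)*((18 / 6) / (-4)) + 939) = 930977 / 1008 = 923.59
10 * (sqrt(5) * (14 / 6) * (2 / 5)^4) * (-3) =-224 * sqrt(5) / 125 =-4.01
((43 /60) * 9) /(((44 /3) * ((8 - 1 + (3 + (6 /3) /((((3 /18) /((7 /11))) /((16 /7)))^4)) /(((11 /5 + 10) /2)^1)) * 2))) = 31420917 /272861449120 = 0.00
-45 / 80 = -0.56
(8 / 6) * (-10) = -40 / 3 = -13.33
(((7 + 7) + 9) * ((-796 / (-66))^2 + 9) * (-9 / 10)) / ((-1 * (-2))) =-773743 / 484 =-1598.64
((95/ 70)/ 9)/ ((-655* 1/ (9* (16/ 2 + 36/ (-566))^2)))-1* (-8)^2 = -23549239062/ 367208065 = -64.13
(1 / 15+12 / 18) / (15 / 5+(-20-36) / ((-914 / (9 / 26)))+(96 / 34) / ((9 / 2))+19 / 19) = 1110967 / 7042510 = 0.16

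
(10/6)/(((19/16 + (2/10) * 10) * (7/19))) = 1520/1071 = 1.42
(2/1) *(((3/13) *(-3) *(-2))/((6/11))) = 66/13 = 5.08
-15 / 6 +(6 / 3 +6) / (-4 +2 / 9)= -4.62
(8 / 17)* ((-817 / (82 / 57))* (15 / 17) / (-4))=698535 / 11849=58.95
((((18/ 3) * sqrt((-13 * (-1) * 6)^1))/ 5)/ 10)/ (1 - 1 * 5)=-0.26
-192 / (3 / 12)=-768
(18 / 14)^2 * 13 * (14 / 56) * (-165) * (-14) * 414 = 35965215 / 7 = 5137887.86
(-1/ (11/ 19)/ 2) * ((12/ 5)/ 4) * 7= -3.63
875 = 875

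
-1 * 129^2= -16641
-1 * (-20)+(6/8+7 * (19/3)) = 781/12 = 65.08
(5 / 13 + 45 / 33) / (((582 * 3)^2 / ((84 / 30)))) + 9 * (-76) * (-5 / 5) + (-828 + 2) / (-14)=80975444296 / 108984447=743.00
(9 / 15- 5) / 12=-11 / 30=-0.37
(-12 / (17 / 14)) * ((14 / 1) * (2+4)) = -14112 / 17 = -830.12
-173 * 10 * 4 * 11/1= -76120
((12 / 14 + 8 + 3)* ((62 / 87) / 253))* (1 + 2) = 5146 / 51359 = 0.10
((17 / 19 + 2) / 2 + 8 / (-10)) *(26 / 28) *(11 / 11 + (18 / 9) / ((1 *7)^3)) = 110331 / 182476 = 0.60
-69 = -69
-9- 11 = -20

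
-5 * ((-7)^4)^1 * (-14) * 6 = 1008420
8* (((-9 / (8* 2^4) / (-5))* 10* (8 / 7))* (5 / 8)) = 45 / 56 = 0.80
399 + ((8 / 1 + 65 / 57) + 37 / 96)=408.53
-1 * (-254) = 254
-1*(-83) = 83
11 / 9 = 1.22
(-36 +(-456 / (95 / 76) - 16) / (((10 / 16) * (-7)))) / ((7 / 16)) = 20416 / 175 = 116.66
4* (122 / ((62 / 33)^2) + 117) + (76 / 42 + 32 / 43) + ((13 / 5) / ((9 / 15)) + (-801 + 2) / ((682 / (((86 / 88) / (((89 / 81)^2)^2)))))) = 10757859892501452585 / 17568119105936168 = 612.35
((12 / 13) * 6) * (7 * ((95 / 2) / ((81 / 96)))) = 85120 / 39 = 2182.56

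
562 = 562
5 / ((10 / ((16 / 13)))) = 8 / 13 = 0.62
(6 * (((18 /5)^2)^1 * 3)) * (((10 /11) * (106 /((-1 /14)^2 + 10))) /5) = 449.36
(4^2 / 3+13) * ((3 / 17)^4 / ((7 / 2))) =2970 / 584647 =0.01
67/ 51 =1.31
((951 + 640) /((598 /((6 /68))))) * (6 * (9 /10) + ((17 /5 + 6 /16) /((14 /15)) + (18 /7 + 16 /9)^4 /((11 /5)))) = 165013655006789 /4084847807040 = 40.40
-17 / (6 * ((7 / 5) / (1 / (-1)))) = 85 / 42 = 2.02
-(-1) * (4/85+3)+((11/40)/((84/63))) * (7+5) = 751/136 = 5.52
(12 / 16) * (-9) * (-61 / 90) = 183 / 40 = 4.58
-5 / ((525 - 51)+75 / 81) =-135 / 12823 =-0.01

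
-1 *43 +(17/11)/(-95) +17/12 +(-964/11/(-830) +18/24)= -40.74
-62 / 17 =-3.65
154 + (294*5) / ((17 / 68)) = 6034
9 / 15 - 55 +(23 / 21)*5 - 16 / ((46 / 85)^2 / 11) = -36096973 / 55545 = -649.87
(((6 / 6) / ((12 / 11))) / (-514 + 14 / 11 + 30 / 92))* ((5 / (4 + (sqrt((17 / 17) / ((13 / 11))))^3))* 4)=-48914008 / 5261363865 + 795938* sqrt(143) / 5261363865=-0.01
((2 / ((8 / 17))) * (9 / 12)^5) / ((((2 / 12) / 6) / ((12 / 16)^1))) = 111537 / 4096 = 27.23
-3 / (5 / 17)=-51 / 5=-10.20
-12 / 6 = -2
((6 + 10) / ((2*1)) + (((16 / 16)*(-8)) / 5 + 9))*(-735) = -11319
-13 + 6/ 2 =-10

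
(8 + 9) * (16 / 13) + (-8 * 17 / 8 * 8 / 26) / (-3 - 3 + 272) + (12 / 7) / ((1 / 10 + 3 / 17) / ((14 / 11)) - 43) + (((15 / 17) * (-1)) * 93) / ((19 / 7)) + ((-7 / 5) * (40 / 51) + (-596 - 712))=-3946017733459 / 2992883439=-1318.47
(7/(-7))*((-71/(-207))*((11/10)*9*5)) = -781/46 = -16.98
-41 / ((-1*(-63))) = -41 / 63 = -0.65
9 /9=1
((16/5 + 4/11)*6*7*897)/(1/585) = 863940168/11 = 78540015.27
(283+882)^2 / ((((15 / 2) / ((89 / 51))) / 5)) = 241586050 / 153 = 1578993.79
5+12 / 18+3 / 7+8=296 / 21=14.10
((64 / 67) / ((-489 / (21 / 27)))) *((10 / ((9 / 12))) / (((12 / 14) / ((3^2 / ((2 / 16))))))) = -501760 / 294867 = -1.70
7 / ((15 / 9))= 21 / 5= 4.20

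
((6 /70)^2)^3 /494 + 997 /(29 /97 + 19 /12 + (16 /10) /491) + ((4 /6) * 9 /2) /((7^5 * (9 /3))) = 2587229169340509666443 /4893057201023468750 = 528.76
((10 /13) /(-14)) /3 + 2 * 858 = 468463 /273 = 1715.98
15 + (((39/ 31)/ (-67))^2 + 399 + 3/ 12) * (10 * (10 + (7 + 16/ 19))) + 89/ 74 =216081952289452/ 3032692087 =71250.87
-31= -31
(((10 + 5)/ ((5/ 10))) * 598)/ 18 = 996.67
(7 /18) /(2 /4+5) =7 /99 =0.07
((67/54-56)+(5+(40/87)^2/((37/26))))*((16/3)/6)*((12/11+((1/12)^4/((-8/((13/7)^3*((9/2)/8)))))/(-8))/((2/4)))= -809516774557168837/8413626776518656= -96.21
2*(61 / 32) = 61 / 16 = 3.81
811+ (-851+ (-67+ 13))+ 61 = -33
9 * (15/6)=45/2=22.50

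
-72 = -72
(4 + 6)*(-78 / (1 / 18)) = -14040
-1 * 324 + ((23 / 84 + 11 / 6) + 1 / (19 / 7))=-171051 / 532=-321.52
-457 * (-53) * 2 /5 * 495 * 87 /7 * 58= 24199394868 /7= 3457056409.71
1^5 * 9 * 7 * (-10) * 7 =-4410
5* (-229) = -1145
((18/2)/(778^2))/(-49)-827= -24527923541/29658916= -827.00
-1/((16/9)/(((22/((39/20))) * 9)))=-1485/26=-57.12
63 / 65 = 0.97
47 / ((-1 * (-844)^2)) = -47 / 712336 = -0.00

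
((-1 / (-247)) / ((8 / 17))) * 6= 51 / 988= 0.05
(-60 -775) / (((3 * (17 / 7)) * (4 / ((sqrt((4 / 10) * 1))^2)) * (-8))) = 1169 / 816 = 1.43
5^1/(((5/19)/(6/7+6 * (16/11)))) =14022/77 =182.10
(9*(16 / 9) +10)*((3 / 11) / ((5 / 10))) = 156 / 11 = 14.18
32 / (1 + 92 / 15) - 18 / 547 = 260634 / 58529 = 4.45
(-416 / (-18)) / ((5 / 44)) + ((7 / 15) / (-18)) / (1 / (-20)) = 27526 / 135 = 203.90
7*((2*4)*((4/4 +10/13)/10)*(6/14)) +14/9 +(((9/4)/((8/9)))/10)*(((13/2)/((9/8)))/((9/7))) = 64951/9360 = 6.94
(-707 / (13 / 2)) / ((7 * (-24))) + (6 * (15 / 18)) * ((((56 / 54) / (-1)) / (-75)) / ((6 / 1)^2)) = 123079 / 189540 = 0.65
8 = 8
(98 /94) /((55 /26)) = 1274 /2585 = 0.49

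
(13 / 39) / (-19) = -1 / 57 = -0.02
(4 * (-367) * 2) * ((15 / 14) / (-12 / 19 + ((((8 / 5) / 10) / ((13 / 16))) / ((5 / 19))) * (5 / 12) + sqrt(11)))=-7556727262500 * sqrt(11) / 26178866693-2416521042000 / 26178866693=-1049.68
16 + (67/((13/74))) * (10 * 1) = 49788/13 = 3829.85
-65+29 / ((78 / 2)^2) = -98836 / 1521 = -64.98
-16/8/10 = -1/5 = -0.20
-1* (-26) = 26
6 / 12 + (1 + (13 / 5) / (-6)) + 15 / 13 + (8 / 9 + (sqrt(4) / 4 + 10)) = 15923 / 1170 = 13.61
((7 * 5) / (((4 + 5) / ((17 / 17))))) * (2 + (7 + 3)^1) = 46.67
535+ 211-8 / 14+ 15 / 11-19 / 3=171046 / 231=740.46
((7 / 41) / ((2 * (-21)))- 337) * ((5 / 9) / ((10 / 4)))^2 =-165806 / 9963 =-16.64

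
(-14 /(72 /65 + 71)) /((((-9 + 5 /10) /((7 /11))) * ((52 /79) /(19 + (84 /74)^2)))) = 48871375 /109080551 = 0.45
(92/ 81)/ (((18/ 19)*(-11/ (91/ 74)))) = -39767/ 296703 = -0.13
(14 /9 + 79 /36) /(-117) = -5 /156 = -0.03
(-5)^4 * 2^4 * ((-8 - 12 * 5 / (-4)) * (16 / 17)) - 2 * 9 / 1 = 1119694 / 17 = 65864.35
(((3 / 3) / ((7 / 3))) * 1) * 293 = 879 / 7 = 125.57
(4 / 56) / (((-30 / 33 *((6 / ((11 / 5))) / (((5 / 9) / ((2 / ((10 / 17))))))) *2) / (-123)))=4961 / 17136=0.29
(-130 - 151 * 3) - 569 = -1152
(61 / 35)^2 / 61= 61 / 1225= 0.05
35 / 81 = 0.43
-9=-9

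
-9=-9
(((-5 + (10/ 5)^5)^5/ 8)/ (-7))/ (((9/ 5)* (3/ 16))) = -5314410/ 7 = -759201.43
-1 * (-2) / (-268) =-1 / 134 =-0.01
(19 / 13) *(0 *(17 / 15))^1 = 0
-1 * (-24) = 24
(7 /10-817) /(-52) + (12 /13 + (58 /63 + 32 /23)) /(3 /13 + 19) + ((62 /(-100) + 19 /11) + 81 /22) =4279941121 /207207000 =20.66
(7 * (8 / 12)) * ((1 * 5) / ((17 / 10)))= 700 / 51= 13.73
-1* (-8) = 8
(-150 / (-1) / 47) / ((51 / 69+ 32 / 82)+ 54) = 47150 / 814463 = 0.06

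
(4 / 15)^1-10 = -146 / 15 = -9.73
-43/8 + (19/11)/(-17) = -8193/1496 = -5.48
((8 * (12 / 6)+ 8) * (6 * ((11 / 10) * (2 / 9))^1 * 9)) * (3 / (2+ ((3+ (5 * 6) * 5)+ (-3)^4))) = 1188 / 295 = 4.03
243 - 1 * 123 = 120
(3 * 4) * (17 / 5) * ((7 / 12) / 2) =119 / 10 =11.90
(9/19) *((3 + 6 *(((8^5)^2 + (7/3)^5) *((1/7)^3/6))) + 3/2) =521839310219/351918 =1482843.48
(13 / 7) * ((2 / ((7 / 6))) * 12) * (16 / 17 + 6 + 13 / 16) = 246753 / 833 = 296.22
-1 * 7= -7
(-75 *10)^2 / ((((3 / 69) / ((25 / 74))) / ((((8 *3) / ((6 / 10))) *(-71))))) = -459281250000 / 37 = -12413006756.76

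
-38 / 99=-0.38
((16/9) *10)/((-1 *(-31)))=160/279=0.57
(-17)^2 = 289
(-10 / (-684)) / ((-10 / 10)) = -5 / 342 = -0.01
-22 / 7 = -3.14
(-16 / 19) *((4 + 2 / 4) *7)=-504 / 19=-26.53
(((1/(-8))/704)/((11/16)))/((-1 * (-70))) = -1/271040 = -0.00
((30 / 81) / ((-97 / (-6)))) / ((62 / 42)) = 140 / 9021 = 0.02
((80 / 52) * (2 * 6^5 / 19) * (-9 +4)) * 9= -13996800 / 247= -56667.21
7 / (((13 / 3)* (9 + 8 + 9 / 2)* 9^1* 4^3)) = 7 / 53664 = 0.00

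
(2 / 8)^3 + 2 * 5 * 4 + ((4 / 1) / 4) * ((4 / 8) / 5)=40.12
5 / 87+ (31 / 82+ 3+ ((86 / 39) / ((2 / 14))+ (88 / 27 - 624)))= -502367083 / 834678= -601.87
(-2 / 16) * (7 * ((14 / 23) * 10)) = -245 / 46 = -5.33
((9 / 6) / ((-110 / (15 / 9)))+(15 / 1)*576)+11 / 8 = 760439 / 88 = 8641.35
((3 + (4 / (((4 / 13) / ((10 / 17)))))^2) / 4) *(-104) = -461942 / 289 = -1598.42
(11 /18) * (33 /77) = 11 /42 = 0.26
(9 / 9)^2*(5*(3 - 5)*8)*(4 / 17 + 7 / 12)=-65.49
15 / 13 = 1.15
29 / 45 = 0.64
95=95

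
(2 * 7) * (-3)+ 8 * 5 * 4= 118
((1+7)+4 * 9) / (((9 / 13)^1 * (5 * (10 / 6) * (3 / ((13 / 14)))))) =3718 / 1575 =2.36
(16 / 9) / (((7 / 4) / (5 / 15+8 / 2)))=832 / 189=4.40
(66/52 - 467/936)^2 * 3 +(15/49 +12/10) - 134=-9352289707/71547840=-130.71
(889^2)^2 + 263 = 624607283304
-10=-10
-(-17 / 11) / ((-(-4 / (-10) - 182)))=85 / 9988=0.01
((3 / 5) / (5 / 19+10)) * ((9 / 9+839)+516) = 79.27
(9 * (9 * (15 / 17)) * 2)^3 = 14348907000 / 4913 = 2920599.84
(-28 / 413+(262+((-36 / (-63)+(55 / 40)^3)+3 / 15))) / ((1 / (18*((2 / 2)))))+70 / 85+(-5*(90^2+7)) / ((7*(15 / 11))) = 14282616449 / 26960640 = 529.76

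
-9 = -9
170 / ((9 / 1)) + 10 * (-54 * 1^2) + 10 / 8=-18715 / 36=-519.86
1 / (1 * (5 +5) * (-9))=-0.01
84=84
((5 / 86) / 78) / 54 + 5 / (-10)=-181111 / 362232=-0.50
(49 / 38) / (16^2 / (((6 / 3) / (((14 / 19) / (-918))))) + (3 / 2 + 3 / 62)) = 697221 / 781664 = 0.89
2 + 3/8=19/8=2.38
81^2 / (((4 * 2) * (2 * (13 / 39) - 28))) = -19683 / 656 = -30.00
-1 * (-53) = 53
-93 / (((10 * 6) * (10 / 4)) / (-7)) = 217 / 50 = 4.34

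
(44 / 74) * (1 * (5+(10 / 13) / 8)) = 2915 / 962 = 3.03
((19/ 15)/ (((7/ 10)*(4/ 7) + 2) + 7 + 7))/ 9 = 19/ 2214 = 0.01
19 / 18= 1.06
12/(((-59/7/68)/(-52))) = 297024/59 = 5034.31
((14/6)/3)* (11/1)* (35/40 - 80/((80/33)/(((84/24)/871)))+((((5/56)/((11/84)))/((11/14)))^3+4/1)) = 155417649905/3366610104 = 46.16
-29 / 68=-0.43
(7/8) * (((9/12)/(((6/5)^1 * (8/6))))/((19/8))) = 0.17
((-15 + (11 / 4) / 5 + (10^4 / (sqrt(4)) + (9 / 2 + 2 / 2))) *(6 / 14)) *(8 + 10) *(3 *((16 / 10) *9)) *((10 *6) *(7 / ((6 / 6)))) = 3492936432 / 5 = 698587286.40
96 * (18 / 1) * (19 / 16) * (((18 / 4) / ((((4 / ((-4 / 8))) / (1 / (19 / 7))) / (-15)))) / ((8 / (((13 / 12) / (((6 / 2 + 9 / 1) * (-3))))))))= -12285 / 512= -23.99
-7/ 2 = -3.50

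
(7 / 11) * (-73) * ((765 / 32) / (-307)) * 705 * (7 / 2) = 1929165525 / 216128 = 8926.03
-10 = -10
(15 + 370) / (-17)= -385 / 17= -22.65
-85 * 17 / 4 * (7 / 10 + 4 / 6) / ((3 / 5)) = -59245 / 72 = -822.85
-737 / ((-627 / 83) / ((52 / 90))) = 56.37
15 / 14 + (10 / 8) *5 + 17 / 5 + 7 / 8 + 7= 18.60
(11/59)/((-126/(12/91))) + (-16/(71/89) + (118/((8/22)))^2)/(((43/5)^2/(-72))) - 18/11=-16687445009428246/162817335681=-102491.82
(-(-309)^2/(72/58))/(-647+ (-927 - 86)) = 307661/6640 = 46.33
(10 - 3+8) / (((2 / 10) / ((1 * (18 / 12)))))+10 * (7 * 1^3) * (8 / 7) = 385 / 2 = 192.50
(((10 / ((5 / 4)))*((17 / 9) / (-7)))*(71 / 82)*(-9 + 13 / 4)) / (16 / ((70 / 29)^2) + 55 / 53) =2.84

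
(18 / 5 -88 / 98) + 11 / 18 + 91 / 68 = 697429 / 149940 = 4.65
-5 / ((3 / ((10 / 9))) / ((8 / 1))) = -400 / 27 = -14.81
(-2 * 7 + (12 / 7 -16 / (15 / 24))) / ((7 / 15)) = -3978 / 49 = -81.18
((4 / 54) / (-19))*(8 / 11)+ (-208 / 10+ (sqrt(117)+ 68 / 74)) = -20757914 / 1043955+ 3*sqrt(13) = -9.07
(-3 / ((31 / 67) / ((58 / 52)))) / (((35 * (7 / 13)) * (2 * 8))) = -5829 / 243040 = -0.02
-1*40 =-40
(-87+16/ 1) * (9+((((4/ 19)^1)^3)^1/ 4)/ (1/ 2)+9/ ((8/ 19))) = -118356503/ 54872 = -2156.96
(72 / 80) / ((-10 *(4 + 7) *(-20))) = 9 / 22000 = 0.00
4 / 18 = 2 / 9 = 0.22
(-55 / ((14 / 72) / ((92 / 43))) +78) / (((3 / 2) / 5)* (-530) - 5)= 79341 / 24682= 3.21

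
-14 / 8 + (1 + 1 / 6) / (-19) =-413 / 228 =-1.81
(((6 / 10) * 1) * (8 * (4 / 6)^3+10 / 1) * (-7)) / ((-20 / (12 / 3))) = 2338 / 225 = 10.39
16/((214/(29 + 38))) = 536/107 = 5.01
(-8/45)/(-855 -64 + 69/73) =292/1507905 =0.00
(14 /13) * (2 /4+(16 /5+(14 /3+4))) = 2597 /195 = 13.32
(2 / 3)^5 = 32 / 243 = 0.13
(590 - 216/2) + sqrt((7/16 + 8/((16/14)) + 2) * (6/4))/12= sqrt(906)/96 + 482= 482.31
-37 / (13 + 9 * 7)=-37 / 76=-0.49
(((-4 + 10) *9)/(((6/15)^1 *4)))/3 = 45/4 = 11.25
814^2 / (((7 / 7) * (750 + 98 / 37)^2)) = 226773481 / 193877776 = 1.17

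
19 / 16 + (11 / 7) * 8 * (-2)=-2683 / 112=-23.96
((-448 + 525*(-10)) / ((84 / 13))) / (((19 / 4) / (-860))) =9100520 / 57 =159658.25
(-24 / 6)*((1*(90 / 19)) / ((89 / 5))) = -1800 / 1691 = -1.06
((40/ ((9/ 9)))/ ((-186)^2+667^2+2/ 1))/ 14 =20/ 3356409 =0.00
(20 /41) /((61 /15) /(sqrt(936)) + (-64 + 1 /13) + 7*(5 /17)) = -978969888000 /124154071321123 - 412518600*sqrt(26) /124154071321123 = -0.01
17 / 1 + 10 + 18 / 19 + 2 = 569 / 19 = 29.95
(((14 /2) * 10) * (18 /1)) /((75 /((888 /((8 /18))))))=167832 /5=33566.40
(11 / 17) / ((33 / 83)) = 83 / 51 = 1.63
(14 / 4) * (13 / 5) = 91 / 10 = 9.10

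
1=1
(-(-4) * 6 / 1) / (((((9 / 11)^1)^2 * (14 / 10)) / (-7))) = -4840 / 27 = -179.26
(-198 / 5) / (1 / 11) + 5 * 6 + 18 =-1938 / 5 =-387.60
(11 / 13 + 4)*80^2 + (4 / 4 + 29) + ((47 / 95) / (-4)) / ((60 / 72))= 31045.24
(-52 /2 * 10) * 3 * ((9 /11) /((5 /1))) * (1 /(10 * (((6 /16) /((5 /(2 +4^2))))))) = -104 /11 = -9.45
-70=-70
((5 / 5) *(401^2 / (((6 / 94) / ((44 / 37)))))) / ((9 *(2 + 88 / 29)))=4821778786 / 72927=66117.88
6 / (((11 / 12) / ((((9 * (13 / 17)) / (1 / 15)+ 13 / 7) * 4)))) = 2751.51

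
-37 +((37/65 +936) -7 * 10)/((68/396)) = 5535488/1105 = 5009.49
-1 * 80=-80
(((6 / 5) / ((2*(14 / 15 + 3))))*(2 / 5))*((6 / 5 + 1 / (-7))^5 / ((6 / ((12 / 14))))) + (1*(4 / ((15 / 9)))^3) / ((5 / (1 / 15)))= 21239109306 / 108457671875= 0.20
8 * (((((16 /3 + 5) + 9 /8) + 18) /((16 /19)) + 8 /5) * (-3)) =-70237 /80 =-877.96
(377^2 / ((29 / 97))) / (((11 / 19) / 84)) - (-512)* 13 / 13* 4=68977830.91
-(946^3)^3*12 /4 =-1820293768443091952147731968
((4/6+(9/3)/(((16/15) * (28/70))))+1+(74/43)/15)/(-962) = -0.01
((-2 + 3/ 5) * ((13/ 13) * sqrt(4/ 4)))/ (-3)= 7/ 15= 0.47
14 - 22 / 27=356 / 27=13.19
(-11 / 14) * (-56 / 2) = 22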